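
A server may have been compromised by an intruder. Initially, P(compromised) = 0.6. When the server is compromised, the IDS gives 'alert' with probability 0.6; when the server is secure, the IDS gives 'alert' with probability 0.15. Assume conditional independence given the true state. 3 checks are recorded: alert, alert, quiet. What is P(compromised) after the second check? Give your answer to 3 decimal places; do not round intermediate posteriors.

Apply Bayes' rule sequentially, carrying P(compromised) forward.
After 'alert': P(compromised) = 0.6·0.6000 / (0.6·0.6000 + 0.15·0.4000) ≈ 0.8571
After 'alert': P(compromised) = 0.6·0.8571 / (0.6·0.8571 + 0.15·0.1429) ≈ 0.9600

0.960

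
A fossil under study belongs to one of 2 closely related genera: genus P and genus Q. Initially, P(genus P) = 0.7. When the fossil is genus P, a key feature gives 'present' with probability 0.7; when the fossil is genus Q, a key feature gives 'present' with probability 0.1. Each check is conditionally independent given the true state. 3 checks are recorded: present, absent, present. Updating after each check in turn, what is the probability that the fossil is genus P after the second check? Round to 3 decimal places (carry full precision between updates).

0.845

After 'present': P(genus P) = 0.7·0.7000 / (0.7·0.7000 + 0.1·0.3000) ≈ 0.9423
After 'absent': P(genus P) = 0.3·0.9423 / (0.3·0.9423 + 0.9·0.0577) ≈ 0.8448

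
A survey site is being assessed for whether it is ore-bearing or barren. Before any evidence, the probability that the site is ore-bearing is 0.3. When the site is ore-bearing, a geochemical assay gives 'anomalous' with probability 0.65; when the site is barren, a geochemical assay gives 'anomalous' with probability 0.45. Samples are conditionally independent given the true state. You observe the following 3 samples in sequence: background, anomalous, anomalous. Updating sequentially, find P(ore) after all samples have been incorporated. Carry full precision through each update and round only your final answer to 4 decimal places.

0.3627

After 'background': P(ore) = 0.35·0.3000 / (0.35·0.3000 + 0.55·0.7000) ≈ 0.2143
After 'anomalous': P(ore) = 0.65·0.2143 / (0.65·0.2143 + 0.45·0.7857) ≈ 0.2826
After 'anomalous': P(ore) = 0.65·0.2826 / (0.65·0.2826 + 0.45·0.7174) ≈ 0.3627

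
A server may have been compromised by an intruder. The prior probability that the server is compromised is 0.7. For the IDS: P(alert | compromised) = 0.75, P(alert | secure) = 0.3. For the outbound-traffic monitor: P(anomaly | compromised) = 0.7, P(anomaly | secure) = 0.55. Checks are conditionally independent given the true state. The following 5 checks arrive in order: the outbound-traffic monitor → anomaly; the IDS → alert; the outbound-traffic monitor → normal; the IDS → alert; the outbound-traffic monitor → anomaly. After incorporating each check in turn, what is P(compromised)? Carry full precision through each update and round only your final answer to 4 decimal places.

0.9403

After the outbound-traffic monitor='anomaly': P(compromised) = 0.7·0.7000 / (0.7·0.7000 + 0.55·0.3000) ≈ 0.7481
After the IDS='alert': P(compromised) = 0.75·0.7481 / (0.75·0.7481 + 0.3·0.2519) ≈ 0.8813
After the outbound-traffic monitor='normal': P(compromised) = 0.3·0.8813 / (0.3·0.8813 + 0.45·0.1187) ≈ 0.8319
After the IDS='alert': P(compromised) = 0.75·0.8319 / (0.75·0.8319 + 0.3·0.1681) ≈ 0.9252
After the outbound-traffic monitor='anomaly': P(compromised) = 0.7·0.9252 / (0.7·0.9252 + 0.55·0.0748) ≈ 0.9403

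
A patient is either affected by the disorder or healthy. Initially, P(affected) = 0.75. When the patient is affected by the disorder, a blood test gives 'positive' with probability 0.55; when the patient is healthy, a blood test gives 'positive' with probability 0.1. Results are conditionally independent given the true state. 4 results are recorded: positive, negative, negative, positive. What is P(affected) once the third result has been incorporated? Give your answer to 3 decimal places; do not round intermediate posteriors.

After 'positive': P(affected) = 0.55·0.7500 / (0.55·0.7500 + 0.1·0.2500) ≈ 0.9429
After 'negative': P(affected) = 0.45·0.9429 / (0.45·0.9429 + 0.9·0.0571) ≈ 0.8919
After 'negative': P(affected) = 0.45·0.8919 / (0.45·0.8919 + 0.9·0.1081) ≈ 0.8049

0.805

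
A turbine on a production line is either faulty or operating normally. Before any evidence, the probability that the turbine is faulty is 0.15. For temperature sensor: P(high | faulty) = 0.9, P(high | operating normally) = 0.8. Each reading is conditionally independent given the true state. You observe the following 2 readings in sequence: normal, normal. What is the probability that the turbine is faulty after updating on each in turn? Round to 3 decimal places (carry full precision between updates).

After 'normal': P(faulty) = 0.1·0.1500 / (0.1·0.1500 + 0.2·0.8500) ≈ 0.0811
After 'normal': P(faulty) = 0.1·0.0811 / (0.1·0.0811 + 0.2·0.9189) ≈ 0.0423

0.042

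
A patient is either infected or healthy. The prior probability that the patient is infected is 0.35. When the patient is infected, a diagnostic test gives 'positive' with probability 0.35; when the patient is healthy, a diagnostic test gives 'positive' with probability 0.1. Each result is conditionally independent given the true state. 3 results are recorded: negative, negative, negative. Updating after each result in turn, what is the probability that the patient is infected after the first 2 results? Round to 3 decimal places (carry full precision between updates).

Apply Bayes' rule sequentially, carrying P(infected) forward.
After 'negative': P(infected) = 0.65·0.3500 / (0.65·0.3500 + 0.9·0.6500) ≈ 0.2800
After 'negative': P(infected) = 0.65·0.2800 / (0.65·0.2800 + 0.9·0.7200) ≈ 0.2193

0.219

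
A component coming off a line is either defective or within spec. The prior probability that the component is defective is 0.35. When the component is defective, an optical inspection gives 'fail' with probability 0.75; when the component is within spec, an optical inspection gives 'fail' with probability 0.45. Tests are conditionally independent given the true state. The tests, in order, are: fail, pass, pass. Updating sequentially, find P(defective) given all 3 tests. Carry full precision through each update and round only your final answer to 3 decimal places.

0.156

Each posterior becomes the prior for the next update.
After 'fail': P(defective) = 0.75·0.3500 / (0.75·0.3500 + 0.45·0.6500) ≈ 0.4730
After 'pass': P(defective) = 0.25·0.4730 / (0.25·0.4730 + 0.55·0.5270) ≈ 0.2897
After 'pass': P(defective) = 0.25·0.2897 / (0.25·0.2897 + 0.55·0.7103) ≈ 0.1564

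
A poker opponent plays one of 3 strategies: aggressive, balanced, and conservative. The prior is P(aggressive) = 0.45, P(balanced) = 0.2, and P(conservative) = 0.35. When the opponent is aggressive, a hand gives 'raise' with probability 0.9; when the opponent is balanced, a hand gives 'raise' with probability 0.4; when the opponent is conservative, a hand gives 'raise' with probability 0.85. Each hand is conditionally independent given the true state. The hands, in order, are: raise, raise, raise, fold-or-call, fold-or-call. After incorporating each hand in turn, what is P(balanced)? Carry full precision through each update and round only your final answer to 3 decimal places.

Each posterior becomes the prior for the next update.
After 'raise': normaliser = 0.9·0.4500 + 0.4·0.2000 + 0.85·0.3500; P(aggressive) ≈ 0.5176, P(balanced) ≈ 0.1022, P(conservative) ≈ 0.3802
After 'raise': normaliser = 0.9·0.5176 + 0.4·0.1022 + 0.85·0.3802; P(aggressive) ≈ 0.5613, P(balanced) ≈ 0.0493, P(conservative) ≈ 0.3894
After 'raise': normaliser = 0.9·0.5613 + 0.4·0.0493 + 0.85·0.3894; P(aggressive) ≈ 0.5902, P(balanced) ≈ 0.0230, P(conservative) ≈ 0.3867
After 'fold-or-call': normaliser = 0.1·0.5902 + 0.6·0.0230 + 0.15·0.3867; P(aggressive) ≈ 0.4511, P(balanced) ≈ 0.1056, P(conservative) ≈ 0.4433
After 'fold-or-call': normaliser = 0.1·0.4511 + 0.6·0.1056 + 0.15·0.4433; P(aggressive) ≈ 0.2578, P(balanced) ≈ 0.3621, P(conservative) ≈ 0.3801

0.362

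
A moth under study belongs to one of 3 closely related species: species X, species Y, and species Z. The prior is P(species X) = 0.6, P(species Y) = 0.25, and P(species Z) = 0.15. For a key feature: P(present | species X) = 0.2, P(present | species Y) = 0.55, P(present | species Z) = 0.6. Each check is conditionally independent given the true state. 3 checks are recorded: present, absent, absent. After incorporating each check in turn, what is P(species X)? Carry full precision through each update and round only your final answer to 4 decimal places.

0.6451

Apply Bayes' rule sequentially, carrying P(species X) forward.
After 'present': normaliser = 0.2·0.6000 + 0.55·0.2500 + 0.6·0.1500; P(species X) ≈ 0.3453, P(species Y) ≈ 0.3957, P(species Z) ≈ 0.2590
After 'absent': normaliser = 0.8·0.3453 + 0.45·0.3957 + 0.4·0.2590; P(species X) ≈ 0.4952, P(species Y) ≈ 0.3191, P(species Z) ≈ 0.1857
After 'absent': normaliser = 0.8·0.4952 + 0.45·0.3191 + 0.4·0.1857; P(species X) ≈ 0.6451, P(species Y) ≈ 0.2339, P(species Z) ≈ 0.1210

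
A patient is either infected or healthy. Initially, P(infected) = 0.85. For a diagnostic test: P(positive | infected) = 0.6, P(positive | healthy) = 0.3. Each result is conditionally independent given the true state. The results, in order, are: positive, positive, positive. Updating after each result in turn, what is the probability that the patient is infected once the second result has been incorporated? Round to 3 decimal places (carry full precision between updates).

After 'positive': P(infected) = 0.6·0.8500 / (0.6·0.8500 + 0.3·0.1500) ≈ 0.9189
After 'positive': P(infected) = 0.6·0.9189 / (0.6·0.9189 + 0.3·0.0811) ≈ 0.9577

0.958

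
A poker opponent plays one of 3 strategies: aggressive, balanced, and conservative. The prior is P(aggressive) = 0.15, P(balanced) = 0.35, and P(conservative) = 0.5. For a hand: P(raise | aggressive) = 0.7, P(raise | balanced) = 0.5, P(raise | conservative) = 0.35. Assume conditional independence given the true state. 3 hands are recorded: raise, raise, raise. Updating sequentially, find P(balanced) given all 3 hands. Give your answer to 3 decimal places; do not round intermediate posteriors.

0.375

Apply Bayes' rule sequentially, carrying P(balanced) forward.
After 'raise': normaliser = 0.7·0.1500 + 0.5·0.3500 + 0.35·0.5000; P(aggressive) ≈ 0.2308, P(balanced) ≈ 0.3846, P(conservative) ≈ 0.3846
After 'raise': normaliser = 0.7·0.2308 + 0.5·0.3846 + 0.35·0.3846; P(aggressive) ≈ 0.3307, P(balanced) ≈ 0.3937, P(conservative) ≈ 0.2756
After 'raise': normaliser = 0.7·0.3307 + 0.5·0.3937 + 0.35·0.2756; P(aggressive) ≈ 0.4411, P(balanced) ≈ 0.3751, P(conservative) ≈ 0.1838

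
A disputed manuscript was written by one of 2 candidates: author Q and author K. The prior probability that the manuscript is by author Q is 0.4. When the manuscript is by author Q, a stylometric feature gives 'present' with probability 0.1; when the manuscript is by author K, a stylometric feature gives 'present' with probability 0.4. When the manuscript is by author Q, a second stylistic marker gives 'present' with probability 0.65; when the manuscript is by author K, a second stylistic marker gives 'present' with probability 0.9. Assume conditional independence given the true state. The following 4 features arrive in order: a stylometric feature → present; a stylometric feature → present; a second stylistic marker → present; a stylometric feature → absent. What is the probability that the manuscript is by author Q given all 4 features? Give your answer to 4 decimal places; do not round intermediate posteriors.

After a stylometric feature='present': P(author Q) = 0.1·0.4000 / (0.1·0.4000 + 0.4·0.6000) ≈ 0.1429
After a stylometric feature='present': P(author Q) = 0.1·0.1429 / (0.1·0.1429 + 0.4·0.8571) ≈ 0.0400
After a second stylistic marker='present': P(author Q) = 0.65·0.0400 / (0.65·0.0400 + 0.9·0.9600) ≈ 0.0292
After a stylometric feature='absent': P(author Q) = 0.9·0.0292 / (0.9·0.0292 + 0.6·0.9708) ≈ 0.0432

0.0432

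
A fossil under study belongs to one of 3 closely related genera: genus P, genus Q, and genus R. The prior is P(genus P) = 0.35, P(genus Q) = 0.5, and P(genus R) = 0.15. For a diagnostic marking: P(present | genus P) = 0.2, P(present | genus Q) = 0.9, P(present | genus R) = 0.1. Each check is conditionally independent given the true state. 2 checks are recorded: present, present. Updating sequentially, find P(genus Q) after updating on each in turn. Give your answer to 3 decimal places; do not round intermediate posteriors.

After 'present': normaliser = 0.2·0.3500 + 0.9·0.5000 + 0.1·0.1500; P(genus P) ≈ 0.1308, P(genus Q) ≈ 0.8411, P(genus R) ≈ 0.0280
After 'present': normaliser = 0.2·0.1308 + 0.9·0.8411 + 0.1·0.0280; P(genus P) ≈ 0.0333, P(genus Q) ≈ 0.9631, P(genus R) ≈ 0.0036

0.963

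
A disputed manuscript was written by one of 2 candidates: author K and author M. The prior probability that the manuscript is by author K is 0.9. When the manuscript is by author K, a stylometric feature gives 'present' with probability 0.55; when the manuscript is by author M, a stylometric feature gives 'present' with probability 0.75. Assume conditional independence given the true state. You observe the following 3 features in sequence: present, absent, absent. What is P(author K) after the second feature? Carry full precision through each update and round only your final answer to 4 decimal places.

0.9224

After 'present': P(author K) = 0.55·0.9000 / (0.55·0.9000 + 0.75·0.1000) ≈ 0.8684
After 'absent': P(author K) = 0.45·0.8684 / (0.45·0.8684 + 0.25·0.1316) ≈ 0.9224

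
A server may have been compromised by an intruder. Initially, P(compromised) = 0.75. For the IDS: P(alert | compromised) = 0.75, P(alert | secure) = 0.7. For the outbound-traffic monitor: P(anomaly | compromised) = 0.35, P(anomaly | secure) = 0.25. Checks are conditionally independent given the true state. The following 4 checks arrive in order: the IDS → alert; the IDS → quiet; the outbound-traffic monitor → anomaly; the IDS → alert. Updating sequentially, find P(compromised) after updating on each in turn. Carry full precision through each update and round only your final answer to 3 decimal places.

0.801

Apply Bayes' rule sequentially, carrying P(compromised) forward.
After the IDS='alert': P(compromised) = 0.75·0.7500 / (0.75·0.7500 + 0.7·0.2500) ≈ 0.7627
After the IDS='quiet': P(compromised) = 0.25·0.7627 / (0.25·0.7627 + 0.3·0.2373) ≈ 0.7282
After the outbound-traffic monitor='anomaly': P(compromised) = 0.35·0.7282 / (0.35·0.7282 + 0.25·0.2718) ≈ 0.7895
After the IDS='alert': P(compromised) = 0.75·0.7895 / (0.75·0.7895 + 0.7·0.2105) ≈ 0.8007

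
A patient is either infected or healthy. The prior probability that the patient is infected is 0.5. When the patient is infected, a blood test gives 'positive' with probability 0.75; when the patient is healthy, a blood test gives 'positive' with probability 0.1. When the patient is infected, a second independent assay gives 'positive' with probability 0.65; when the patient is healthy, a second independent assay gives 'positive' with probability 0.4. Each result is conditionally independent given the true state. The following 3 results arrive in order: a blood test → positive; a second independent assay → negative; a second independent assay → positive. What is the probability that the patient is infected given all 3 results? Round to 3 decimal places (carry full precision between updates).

0.877

After a blood test='positive': P(infected) = 0.75·0.5000 / (0.75·0.5000 + 0.1·0.5000) ≈ 0.8824
After a second independent assay='negative': P(infected) = 0.35·0.8824 / (0.35·0.8824 + 0.6·0.1176) ≈ 0.8140
After a second independent assay='positive': P(infected) = 0.65·0.8140 / (0.65·0.8140 + 0.4·0.1860) ≈ 0.8767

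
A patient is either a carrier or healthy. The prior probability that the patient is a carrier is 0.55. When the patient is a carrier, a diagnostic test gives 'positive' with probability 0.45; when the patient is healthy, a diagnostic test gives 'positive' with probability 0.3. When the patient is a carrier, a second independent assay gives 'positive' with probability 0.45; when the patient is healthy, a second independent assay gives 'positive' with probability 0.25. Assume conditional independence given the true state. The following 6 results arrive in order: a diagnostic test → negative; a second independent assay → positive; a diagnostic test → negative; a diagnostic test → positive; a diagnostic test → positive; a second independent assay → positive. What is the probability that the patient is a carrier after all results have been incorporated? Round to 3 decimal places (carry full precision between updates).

After a diagnostic test='negative': P(carrier) = 0.55·0.5500 / (0.55·0.5500 + 0.7·0.4500) ≈ 0.4899
After a second independent assay='positive': P(carrier) = 0.45·0.4899 / (0.45·0.4899 + 0.25·0.5101) ≈ 0.6335
After a diagnostic test='negative': P(carrier) = 0.55·0.6335 / (0.55·0.6335 + 0.7·0.3665) ≈ 0.5759
After a diagnostic test='positive': P(carrier) = 0.45·0.5759 / (0.45·0.5759 + 0.3·0.4241) ≈ 0.6708
After a diagnostic test='positive': P(carrier) = 0.45·0.6708 / (0.45·0.6708 + 0.3·0.3292) ≈ 0.7534
After a second independent assay='positive': P(carrier) = 0.45·0.7534 / (0.45·0.7534 + 0.25·0.2466) ≈ 0.8462

0.846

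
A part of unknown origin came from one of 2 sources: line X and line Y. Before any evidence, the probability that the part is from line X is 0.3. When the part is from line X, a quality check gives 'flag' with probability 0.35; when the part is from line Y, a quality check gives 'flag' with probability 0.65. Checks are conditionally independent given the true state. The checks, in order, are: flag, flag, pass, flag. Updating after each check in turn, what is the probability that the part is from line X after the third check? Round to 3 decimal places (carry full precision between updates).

After 'flag': P(line X) = 0.35·0.3000 / (0.35·0.3000 + 0.65·0.7000) ≈ 0.1875
After 'flag': P(line X) = 0.35·0.1875 / (0.35·0.1875 + 0.65·0.8125) ≈ 0.1105
After 'pass': P(line X) = 0.65·0.1105 / (0.65·0.1105 + 0.35·0.8895) ≈ 0.1875

0.188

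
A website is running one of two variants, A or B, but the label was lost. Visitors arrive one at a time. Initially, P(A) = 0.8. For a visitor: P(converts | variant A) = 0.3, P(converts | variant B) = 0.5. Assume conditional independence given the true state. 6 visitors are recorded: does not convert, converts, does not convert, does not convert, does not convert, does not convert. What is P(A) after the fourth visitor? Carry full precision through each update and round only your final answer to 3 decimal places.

Apply Bayes' rule sequentially, carrying P(A) forward.
After 'does not convert': P(A) = 0.7·0.8000 / (0.7·0.8000 + 0.5·0.2000) ≈ 0.8485
After 'converts': P(A) = 0.3·0.8485 / (0.3·0.8485 + 0.5·0.1515) ≈ 0.7706
After 'does not convert': P(A) = 0.7·0.7706 / (0.7·0.7706 + 0.5·0.2294) ≈ 0.8247
After 'does not convert': P(A) = 0.7·0.8247 / (0.7·0.8247 + 0.5·0.1753) ≈ 0.8682

0.868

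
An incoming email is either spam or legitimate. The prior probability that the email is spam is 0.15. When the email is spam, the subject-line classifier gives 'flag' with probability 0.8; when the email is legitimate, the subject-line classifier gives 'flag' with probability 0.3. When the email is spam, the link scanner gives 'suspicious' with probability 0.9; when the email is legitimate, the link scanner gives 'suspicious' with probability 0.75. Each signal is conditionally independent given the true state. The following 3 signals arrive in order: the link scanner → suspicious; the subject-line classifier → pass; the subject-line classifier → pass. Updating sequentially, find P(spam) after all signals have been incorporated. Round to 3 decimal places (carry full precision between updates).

Each posterior becomes the prior for the next update.
After the link scanner='suspicious': P(spam) = 0.9·0.1500 / (0.9·0.1500 + 0.75·0.8500) ≈ 0.1748
After the subject-line classifier='pass': P(spam) = 0.2·0.1748 / (0.2·0.1748 + 0.7·0.8252) ≈ 0.0571
After the subject-line classifier='pass': P(spam) = 0.2·0.0571 / (0.2·0.0571 + 0.7·0.9429) ≈ 0.0170

0.017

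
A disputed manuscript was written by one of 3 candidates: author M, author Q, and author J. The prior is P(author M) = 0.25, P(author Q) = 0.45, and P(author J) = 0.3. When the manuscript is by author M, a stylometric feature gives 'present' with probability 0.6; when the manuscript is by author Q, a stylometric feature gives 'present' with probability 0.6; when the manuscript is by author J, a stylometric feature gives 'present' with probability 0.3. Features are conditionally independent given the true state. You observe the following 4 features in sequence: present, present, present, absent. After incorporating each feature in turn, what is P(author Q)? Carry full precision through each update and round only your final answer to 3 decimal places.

0.588

After 'present': normaliser = 0.6·0.2500 + 0.6·0.4500 + 0.3·0.3000; P(author M) ≈ 0.2941, P(author Q) ≈ 0.5294, P(author J) ≈ 0.1765
After 'present': normaliser = 0.6·0.2941 + 0.6·0.5294 + 0.3·0.1765; P(author M) ≈ 0.3226, P(author Q) ≈ 0.5806, P(author J) ≈ 0.0968
After 'present': normaliser = 0.6·0.3226 + 0.6·0.5806 + 0.3·0.0968; P(author M) ≈ 0.3390, P(author Q) ≈ 0.6102, P(author J) ≈ 0.0508
After 'absent': normaliser = 0.4·0.3390 + 0.4·0.6102 + 0.7·0.0508; P(author M) ≈ 0.3265, P(author Q) ≈ 0.5878, P(author J) ≈ 0.0857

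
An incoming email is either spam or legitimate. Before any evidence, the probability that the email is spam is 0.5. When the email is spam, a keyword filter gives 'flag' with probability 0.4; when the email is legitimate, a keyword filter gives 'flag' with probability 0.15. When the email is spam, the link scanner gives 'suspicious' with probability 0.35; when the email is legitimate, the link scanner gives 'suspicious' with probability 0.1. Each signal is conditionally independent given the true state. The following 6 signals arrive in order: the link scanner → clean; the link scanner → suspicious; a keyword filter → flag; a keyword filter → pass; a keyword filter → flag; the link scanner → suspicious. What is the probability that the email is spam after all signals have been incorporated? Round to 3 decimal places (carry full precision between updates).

0.978

After the link scanner='clean': P(spam) = 0.65·0.5000 / (0.65·0.5000 + 0.9·0.5000) ≈ 0.4194
After the link scanner='suspicious': P(spam) = 0.35·0.4194 / (0.35·0.4194 + 0.1·0.5806) ≈ 0.7165
After a keyword filter='flag': P(spam) = 0.4·0.7165 / (0.4·0.7165 + 0.15·0.2835) ≈ 0.8708
After a keyword filter='pass': P(spam) = 0.6·0.8708 / (0.6·0.8708 + 0.85·0.1292) ≈ 0.8263
After a keyword filter='flag': P(spam) = 0.4·0.8263 / (0.4·0.8263 + 0.15·0.1737) ≈ 0.9269
After the link scanner='suspicious': P(spam) = 0.35·0.9269 / (0.35·0.9269 + 0.1·0.0731) ≈ 0.9780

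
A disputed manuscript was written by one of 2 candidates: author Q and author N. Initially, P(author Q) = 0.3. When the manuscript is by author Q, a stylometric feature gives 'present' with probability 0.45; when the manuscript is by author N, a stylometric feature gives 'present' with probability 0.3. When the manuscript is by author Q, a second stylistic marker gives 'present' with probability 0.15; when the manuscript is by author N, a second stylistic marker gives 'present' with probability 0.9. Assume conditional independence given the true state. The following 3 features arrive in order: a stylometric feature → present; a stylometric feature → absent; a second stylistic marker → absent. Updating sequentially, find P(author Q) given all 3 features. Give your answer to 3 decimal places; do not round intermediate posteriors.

0.811

After a stylometric feature='present': P(author Q) = 0.45·0.3000 / (0.45·0.3000 + 0.3·0.7000) ≈ 0.3913
After a stylometric feature='absent': P(author Q) = 0.55·0.3913 / (0.55·0.3913 + 0.7·0.6087) ≈ 0.3356
After a second stylistic marker='absent': P(author Q) = 0.85·0.3356 / (0.85·0.3356 + 0.1·0.6644) ≈ 0.8111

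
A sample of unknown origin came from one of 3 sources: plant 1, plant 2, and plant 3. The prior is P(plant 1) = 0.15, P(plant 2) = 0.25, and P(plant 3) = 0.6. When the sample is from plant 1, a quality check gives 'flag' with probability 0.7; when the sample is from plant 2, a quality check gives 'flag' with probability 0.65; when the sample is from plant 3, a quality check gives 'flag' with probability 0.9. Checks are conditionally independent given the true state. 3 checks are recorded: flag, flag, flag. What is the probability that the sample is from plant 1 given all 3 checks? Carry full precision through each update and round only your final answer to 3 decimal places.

0.092

After 'flag': normaliser = 0.7·0.1500 + 0.65·0.2500 + 0.9·0.6000; P(plant 1) ≈ 0.1300, P(plant 2) ≈ 0.2012, P(plant 3) ≈ 0.6687
After 'flag': normaliser = 0.7·0.1300 + 0.65·0.2012 + 0.9·0.6687; P(plant 1) ≈ 0.1105, P(plant 2) ≈ 0.1588, P(plant 3) ≈ 0.7307
After 'flag': normaliser = 0.7·0.1105 + 0.65·0.1588 + 0.9·0.7307; P(plant 1) ≈ 0.0923, P(plant 2) ≈ 0.1231, P(plant 3) ≈ 0.7846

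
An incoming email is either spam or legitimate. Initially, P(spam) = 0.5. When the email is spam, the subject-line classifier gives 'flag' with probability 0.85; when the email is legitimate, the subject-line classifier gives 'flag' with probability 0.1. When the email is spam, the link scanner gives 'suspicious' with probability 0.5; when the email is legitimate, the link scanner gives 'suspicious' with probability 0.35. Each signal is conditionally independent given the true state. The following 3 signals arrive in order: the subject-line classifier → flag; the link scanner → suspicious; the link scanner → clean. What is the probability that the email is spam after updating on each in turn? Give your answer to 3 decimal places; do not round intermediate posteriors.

Each posterior becomes the prior for the next update.
After the subject-line classifier='flag': P(spam) = 0.85·0.5000 / (0.85·0.5000 + 0.1·0.5000) ≈ 0.8947
After the link scanner='suspicious': P(spam) = 0.5·0.8947 / (0.5·0.8947 + 0.35·0.1053) ≈ 0.9239
After the link scanner='clean': P(spam) = 0.5·0.9239 / (0.5·0.9239 + 0.65·0.0761) ≈ 0.9033

0.903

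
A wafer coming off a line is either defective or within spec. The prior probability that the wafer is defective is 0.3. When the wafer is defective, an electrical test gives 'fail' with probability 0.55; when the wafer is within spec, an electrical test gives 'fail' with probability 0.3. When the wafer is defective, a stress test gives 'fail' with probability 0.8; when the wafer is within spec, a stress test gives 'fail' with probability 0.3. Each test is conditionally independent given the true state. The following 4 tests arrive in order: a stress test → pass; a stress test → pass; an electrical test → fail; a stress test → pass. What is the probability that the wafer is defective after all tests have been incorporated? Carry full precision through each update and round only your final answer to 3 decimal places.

0.018

Apply Bayes' rule sequentially, carrying P(defective) forward.
After a stress test='pass': P(defective) = 0.2·0.3000 / (0.2·0.3000 + 0.7·0.7000) ≈ 0.1091
After a stress test='pass': P(defective) = 0.2·0.1091 / (0.2·0.1091 + 0.7·0.8909) ≈ 0.0338
After an electrical test='fail': P(defective) = 0.55·0.0338 / (0.55·0.0338 + 0.3·0.9662) ≈ 0.0603
After a stress test='pass': P(defective) = 0.2·0.0603 / (0.2·0.0603 + 0.7·0.9397) ≈ 0.0180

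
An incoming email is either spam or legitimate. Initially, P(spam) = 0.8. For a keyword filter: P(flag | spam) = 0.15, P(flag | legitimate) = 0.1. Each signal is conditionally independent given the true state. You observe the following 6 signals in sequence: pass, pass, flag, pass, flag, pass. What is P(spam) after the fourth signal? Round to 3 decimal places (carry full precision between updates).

0.835

Each posterior becomes the prior for the next update.
After 'pass': P(spam) = 0.85·0.8000 / (0.85·0.8000 + 0.9·0.2000) ≈ 0.7907
After 'pass': P(spam) = 0.85·0.7907 / (0.85·0.7907 + 0.9·0.2093) ≈ 0.7811
After 'flag': P(spam) = 0.15·0.7811 / (0.15·0.7811 + 0.1·0.2189) ≈ 0.8426
After 'pass': P(spam) = 0.85·0.8426 / (0.85·0.8426 + 0.9·0.1574) ≈ 0.8348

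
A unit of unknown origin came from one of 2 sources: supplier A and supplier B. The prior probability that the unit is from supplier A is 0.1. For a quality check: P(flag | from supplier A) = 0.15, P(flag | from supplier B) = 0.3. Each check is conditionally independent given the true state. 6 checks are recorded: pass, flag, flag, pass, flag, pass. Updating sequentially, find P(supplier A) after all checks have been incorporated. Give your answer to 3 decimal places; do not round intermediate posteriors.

0.024

After 'pass': P(supplier A) = 0.85·0.1000 / (0.85·0.1000 + 0.7·0.9000) ≈ 0.1189
After 'flag': P(supplier A) = 0.15·0.1189 / (0.15·0.1189 + 0.3·0.8811) ≈ 0.0632
After 'flag': P(supplier A) = 0.15·0.0632 / (0.15·0.0632 + 0.3·0.9368) ≈ 0.0326
After 'pass': P(supplier A) = 0.85·0.0326 / (0.85·0.0326 + 0.7·0.9674) ≈ 0.0393
After 'flag': P(supplier A) = 0.15·0.0393 / (0.15·0.0393 + 0.3·0.9607) ≈ 0.0201
After 'pass': P(supplier A) = 0.85·0.0201 / (0.85·0.0201 + 0.7·0.9799) ≈ 0.0243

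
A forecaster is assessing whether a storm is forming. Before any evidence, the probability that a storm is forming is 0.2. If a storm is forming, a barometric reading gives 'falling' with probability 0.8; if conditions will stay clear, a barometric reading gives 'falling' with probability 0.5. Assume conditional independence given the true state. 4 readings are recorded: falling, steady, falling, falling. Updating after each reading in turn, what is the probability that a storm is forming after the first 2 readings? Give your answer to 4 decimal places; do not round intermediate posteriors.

Apply Bayes' rule sequentially, carrying P(storm) forward.
After 'falling': P(storm) = 0.8·0.2000 / (0.8·0.2000 + 0.5·0.8000) ≈ 0.2857
After 'steady': P(storm) = 0.2·0.2857 / (0.2·0.2857 + 0.5·0.7143) ≈ 0.1379

0.1379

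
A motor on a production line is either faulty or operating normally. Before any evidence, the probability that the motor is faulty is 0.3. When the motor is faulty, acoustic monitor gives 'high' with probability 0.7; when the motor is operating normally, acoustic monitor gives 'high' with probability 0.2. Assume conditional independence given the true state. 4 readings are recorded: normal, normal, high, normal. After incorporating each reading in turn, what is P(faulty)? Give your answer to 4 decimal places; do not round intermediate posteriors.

0.0733

After 'normal': P(faulty) = 0.3·0.3000 / (0.3·0.3000 + 0.8·0.7000) ≈ 0.1385
After 'normal': P(faulty) = 0.3·0.1385 / (0.3·0.1385 + 0.8·0.8615) ≈ 0.0568
After 'high': P(faulty) = 0.7·0.0568 / (0.7·0.0568 + 0.2·0.9432) ≈ 0.1742
After 'normal': P(faulty) = 0.3·0.1742 / (0.3·0.1742 + 0.8·0.8258) ≈ 0.0733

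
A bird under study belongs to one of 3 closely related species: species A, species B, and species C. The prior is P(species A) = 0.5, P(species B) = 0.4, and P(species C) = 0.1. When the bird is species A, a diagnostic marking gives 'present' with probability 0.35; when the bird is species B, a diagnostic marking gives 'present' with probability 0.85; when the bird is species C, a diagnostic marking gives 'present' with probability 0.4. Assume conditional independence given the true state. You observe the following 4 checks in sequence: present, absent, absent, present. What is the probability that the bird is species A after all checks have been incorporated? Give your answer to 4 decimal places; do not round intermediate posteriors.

After 'present': normaliser = 0.35·0.5000 + 0.85·0.4000 + 0.4·0.1000; P(species A) ≈ 0.3153, P(species B) ≈ 0.6126, P(species C) ≈ 0.0721
After 'absent': normaliser = 0.65·0.3153 + 0.15·0.6126 + 0.6·0.0721; P(species A) ≈ 0.6026, P(species B) ≈ 0.2702, P(species C) ≈ 0.1272
After 'absent': normaliser = 0.65·0.6026 + 0.15·0.2702 + 0.6·0.1272; P(species A) ≈ 0.7703, P(species B) ≈ 0.0797, P(species C) ≈ 0.1500
After 'present': normaliser = 0.35·0.7703 + 0.85·0.0797 + 0.4·0.1500; P(species A) ≈ 0.6785, P(species B) ≈ 0.1705, P(species C) ≈ 0.1510

0.6785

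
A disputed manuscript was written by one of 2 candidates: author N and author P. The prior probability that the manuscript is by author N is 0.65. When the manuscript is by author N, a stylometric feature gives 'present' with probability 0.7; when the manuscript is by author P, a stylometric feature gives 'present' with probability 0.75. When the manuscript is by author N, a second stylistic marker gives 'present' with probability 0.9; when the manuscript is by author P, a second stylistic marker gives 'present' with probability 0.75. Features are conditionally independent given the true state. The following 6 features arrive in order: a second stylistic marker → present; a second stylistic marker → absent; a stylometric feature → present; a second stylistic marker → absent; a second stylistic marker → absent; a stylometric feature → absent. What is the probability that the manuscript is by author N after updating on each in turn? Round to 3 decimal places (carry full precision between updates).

After a second stylistic marker='present': P(author N) = 0.9·0.6500 / (0.9·0.6500 + 0.75·0.3500) ≈ 0.6903
After a second stylistic marker='absent': P(author N) = 0.1·0.6903 / (0.1·0.6903 + 0.25·0.3097) ≈ 0.4713
After a stylometric feature='present': P(author N) = 0.7·0.4713 / (0.7·0.4713 + 0.75·0.5287) ≈ 0.4541
After a second stylistic marker='absent': P(author N) = 0.1·0.4541 / (0.1·0.4541 + 0.25·0.5459) ≈ 0.2497
After a second stylistic marker='absent': P(author N) = 0.1·0.2497 / (0.1·0.2497 + 0.25·0.7503) ≈ 0.1175
After a stylometric feature='absent': P(author N) = 0.3·0.1175 / (0.3·0.1175 + 0.25·0.8825) ≈ 0.1377

0.138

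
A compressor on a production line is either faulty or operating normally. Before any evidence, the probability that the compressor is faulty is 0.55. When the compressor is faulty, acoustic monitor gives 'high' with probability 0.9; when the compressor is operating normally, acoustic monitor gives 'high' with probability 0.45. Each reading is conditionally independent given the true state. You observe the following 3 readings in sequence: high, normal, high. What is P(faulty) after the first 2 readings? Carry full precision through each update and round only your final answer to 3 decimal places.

0.308

After 'high': P(faulty) = 0.9·0.5500 / (0.9·0.5500 + 0.45·0.4500) ≈ 0.7097
After 'normal': P(faulty) = 0.1·0.7097 / (0.1·0.7097 + 0.55·0.2903) ≈ 0.3077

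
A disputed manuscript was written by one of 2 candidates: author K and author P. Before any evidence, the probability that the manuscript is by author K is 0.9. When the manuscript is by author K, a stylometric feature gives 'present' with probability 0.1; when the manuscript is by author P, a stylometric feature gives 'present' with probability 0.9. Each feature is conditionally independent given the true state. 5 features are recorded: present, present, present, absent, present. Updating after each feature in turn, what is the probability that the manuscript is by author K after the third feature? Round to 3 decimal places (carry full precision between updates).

After 'present': P(author K) = 0.1·0.9000 / (0.1·0.9000 + 0.9·0.1000) ≈ 0.5000
After 'present': P(author K) = 0.1·0.5000 / (0.1·0.5000 + 0.9·0.5000) ≈ 0.1000
After 'present': P(author K) = 0.1·0.1000 / (0.1·0.1000 + 0.9·0.9000) ≈ 0.0122

0.012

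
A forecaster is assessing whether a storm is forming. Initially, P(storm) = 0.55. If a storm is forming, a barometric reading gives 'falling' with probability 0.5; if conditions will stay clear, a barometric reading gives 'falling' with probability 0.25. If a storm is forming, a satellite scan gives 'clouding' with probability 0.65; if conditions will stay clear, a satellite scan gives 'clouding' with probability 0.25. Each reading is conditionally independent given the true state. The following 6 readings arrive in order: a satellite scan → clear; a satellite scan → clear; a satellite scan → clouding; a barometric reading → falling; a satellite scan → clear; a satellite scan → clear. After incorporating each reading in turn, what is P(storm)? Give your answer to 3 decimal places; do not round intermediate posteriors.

0.232

Each posterior becomes the prior for the next update.
After a satellite scan='clear': P(storm) = 0.35·0.5500 / (0.35·0.5500 + 0.75·0.4500) ≈ 0.3632
After a satellite scan='clear': P(storm) = 0.35·0.3632 / (0.35·0.3632 + 0.75·0.6368) ≈ 0.2102
After a satellite scan='clouding': P(storm) = 0.65·0.2102 / (0.65·0.2102 + 0.25·0.7898) ≈ 0.4090
After a barometric reading='falling': P(storm) = 0.5·0.4090 / (0.5·0.4090 + 0.25·0.5910) ≈ 0.5806
After a satellite scan='clear': P(storm) = 0.35·0.5806 / (0.35·0.5806 + 0.75·0.4194) ≈ 0.3924
After a satellite scan='clear': P(storm) = 0.35·0.3924 / (0.35·0.3924 + 0.75·0.6076) ≈ 0.2316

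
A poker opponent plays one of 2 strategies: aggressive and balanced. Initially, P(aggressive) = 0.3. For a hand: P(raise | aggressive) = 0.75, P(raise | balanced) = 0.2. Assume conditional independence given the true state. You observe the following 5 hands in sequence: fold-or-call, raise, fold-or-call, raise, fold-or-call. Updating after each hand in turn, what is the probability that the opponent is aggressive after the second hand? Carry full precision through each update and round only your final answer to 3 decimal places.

Apply Bayes' rule sequentially, carrying P(aggressive) forward.
After 'fold-or-call': P(aggressive) = 0.25·0.3000 / (0.25·0.3000 + 0.8·0.7000) ≈ 0.1181
After 'raise': P(aggressive) = 0.75·0.1181 / (0.75·0.1181 + 0.2·0.8819) ≈ 0.3343

0.334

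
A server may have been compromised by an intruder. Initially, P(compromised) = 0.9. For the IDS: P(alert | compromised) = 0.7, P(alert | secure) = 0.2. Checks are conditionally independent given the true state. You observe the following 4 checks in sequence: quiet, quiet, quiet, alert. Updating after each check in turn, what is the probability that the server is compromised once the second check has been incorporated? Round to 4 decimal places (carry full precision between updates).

0.5586

After 'quiet': P(compromised) = 0.3·0.9000 / (0.3·0.9000 + 0.8·0.1000) ≈ 0.7714
After 'quiet': P(compromised) = 0.3·0.7714 / (0.3·0.7714 + 0.8·0.2286) ≈ 0.5586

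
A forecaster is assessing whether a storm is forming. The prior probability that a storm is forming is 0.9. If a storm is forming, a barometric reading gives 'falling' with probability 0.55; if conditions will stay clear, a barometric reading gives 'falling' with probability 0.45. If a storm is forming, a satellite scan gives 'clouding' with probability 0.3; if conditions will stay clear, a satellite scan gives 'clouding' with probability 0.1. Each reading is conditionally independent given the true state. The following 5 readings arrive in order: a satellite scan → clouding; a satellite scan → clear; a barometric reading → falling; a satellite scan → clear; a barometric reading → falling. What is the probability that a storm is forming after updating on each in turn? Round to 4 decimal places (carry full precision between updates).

After a satellite scan='clouding': P(storm) = 0.3·0.9000 / (0.3·0.9000 + 0.1·0.1000) ≈ 0.9643
After a satellite scan='clear': P(storm) = 0.7·0.9643 / (0.7·0.9643 + 0.9·0.0357) ≈ 0.9545
After a barometric reading='falling': P(storm) = 0.55·0.9545 / (0.55·0.9545 + 0.45·0.0455) ≈ 0.9625
After a satellite scan='clear': P(storm) = 0.7·0.9625 / (0.7·0.9625 + 0.9·0.0375) ≈ 0.9523
After a barometric reading='falling': P(storm) = 0.55·0.9523 / (0.55·0.9523 + 0.45·0.0477) ≈ 0.9606

0.9606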